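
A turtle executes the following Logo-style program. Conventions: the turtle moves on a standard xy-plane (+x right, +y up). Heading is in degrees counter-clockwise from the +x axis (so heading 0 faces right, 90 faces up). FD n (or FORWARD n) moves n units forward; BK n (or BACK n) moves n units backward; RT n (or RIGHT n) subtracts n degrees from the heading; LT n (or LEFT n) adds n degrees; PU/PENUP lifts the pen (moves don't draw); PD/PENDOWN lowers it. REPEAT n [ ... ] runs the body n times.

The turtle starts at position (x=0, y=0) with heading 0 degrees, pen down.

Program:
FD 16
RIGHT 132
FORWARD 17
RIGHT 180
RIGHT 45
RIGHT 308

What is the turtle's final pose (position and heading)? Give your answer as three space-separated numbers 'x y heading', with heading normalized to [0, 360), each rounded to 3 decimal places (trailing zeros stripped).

Executing turtle program step by step:
Start: pos=(0,0), heading=0, pen down
FD 16: (0,0) -> (16,0) [heading=0, draw]
RT 132: heading 0 -> 228
FD 17: (16,0) -> (4.625,-12.633) [heading=228, draw]
RT 180: heading 228 -> 48
RT 45: heading 48 -> 3
RT 308: heading 3 -> 55
Final: pos=(4.625,-12.633), heading=55, 2 segment(s) drawn

Answer: 4.625 -12.633 55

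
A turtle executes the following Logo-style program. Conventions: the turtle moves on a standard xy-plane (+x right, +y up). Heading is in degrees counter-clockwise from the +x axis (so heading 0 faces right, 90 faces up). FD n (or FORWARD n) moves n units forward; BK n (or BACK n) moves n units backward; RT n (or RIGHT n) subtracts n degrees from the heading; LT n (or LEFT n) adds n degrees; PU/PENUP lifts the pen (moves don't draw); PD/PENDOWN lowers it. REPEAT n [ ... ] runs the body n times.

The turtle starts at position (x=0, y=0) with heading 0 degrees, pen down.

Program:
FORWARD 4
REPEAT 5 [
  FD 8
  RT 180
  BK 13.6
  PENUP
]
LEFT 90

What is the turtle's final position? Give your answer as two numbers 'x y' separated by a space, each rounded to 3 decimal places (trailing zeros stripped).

Answer: 25.6 0

Derivation:
Executing turtle program step by step:
Start: pos=(0,0), heading=0, pen down
FD 4: (0,0) -> (4,0) [heading=0, draw]
REPEAT 5 [
  -- iteration 1/5 --
  FD 8: (4,0) -> (12,0) [heading=0, draw]
  RT 180: heading 0 -> 180
  BK 13.6: (12,0) -> (25.6,0) [heading=180, draw]
  PU: pen up
  -- iteration 2/5 --
  FD 8: (25.6,0) -> (17.6,0) [heading=180, move]
  RT 180: heading 180 -> 0
  BK 13.6: (17.6,0) -> (4,0) [heading=0, move]
  PU: pen up
  -- iteration 3/5 --
  FD 8: (4,0) -> (12,0) [heading=0, move]
  RT 180: heading 0 -> 180
  BK 13.6: (12,0) -> (25.6,0) [heading=180, move]
  PU: pen up
  -- iteration 4/5 --
  FD 8: (25.6,0) -> (17.6,0) [heading=180, move]
  RT 180: heading 180 -> 0
  BK 13.6: (17.6,0) -> (4,0) [heading=0, move]
  PU: pen up
  -- iteration 5/5 --
  FD 8: (4,0) -> (12,0) [heading=0, move]
  RT 180: heading 0 -> 180
  BK 13.6: (12,0) -> (25.6,0) [heading=180, move]
  PU: pen up
]
LT 90: heading 180 -> 270
Final: pos=(25.6,0), heading=270, 3 segment(s) drawn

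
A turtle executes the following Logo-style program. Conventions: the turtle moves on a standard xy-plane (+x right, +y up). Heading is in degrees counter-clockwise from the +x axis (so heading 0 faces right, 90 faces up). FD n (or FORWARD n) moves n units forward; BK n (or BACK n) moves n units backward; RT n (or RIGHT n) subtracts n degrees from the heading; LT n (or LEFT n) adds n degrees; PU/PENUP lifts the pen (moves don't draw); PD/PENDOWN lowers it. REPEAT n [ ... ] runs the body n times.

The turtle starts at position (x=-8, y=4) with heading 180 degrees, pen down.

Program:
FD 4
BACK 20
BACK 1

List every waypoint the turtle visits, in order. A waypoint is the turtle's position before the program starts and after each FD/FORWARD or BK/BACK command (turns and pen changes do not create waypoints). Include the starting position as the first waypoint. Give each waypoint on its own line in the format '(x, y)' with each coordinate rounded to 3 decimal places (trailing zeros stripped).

Executing turtle program step by step:
Start: pos=(-8,4), heading=180, pen down
FD 4: (-8,4) -> (-12,4) [heading=180, draw]
BK 20: (-12,4) -> (8,4) [heading=180, draw]
BK 1: (8,4) -> (9,4) [heading=180, draw]
Final: pos=(9,4), heading=180, 3 segment(s) drawn
Waypoints (4 total):
(-8, 4)
(-12, 4)
(8, 4)
(9, 4)

Answer: (-8, 4)
(-12, 4)
(8, 4)
(9, 4)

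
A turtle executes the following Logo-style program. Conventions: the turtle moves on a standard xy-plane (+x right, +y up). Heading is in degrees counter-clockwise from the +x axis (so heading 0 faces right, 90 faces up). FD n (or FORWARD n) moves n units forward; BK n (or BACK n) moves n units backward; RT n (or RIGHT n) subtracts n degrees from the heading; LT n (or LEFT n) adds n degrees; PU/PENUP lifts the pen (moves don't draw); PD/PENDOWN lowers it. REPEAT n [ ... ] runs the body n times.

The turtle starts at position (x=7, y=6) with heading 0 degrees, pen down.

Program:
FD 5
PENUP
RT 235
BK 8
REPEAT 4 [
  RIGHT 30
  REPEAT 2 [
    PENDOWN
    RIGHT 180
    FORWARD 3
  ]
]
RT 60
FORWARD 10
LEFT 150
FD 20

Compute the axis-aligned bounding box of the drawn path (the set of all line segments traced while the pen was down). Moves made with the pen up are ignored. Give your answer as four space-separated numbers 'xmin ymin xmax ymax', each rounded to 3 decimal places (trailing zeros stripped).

Executing turtle program step by step:
Start: pos=(7,6), heading=0, pen down
FD 5: (7,6) -> (12,6) [heading=0, draw]
PU: pen up
RT 235: heading 0 -> 125
BK 8: (12,6) -> (16.589,-0.553) [heading=125, move]
REPEAT 4 [
  -- iteration 1/4 --
  RT 30: heading 125 -> 95
  REPEAT 2 [
    -- iteration 1/2 --
    PD: pen down
    RT 180: heading 95 -> 275
    FD 3: (16.589,-0.553) -> (16.85,-3.542) [heading=275, draw]
    -- iteration 2/2 --
    PD: pen down
    RT 180: heading 275 -> 95
    FD 3: (16.85,-3.542) -> (16.589,-0.553) [heading=95, draw]
  ]
  -- iteration 2/4 --
  RT 30: heading 95 -> 65
  REPEAT 2 [
    -- iteration 1/2 --
    PD: pen down
    RT 180: heading 65 -> 245
    FD 3: (16.589,-0.553) -> (15.321,-3.272) [heading=245, draw]
    -- iteration 2/2 --
    PD: pen down
    RT 180: heading 245 -> 65
    FD 3: (15.321,-3.272) -> (16.589,-0.553) [heading=65, draw]
  ]
  -- iteration 3/4 --
  RT 30: heading 65 -> 35
  REPEAT 2 [
    -- iteration 1/2 --
    PD: pen down
    RT 180: heading 35 -> 215
    FD 3: (16.589,-0.553) -> (14.131,-2.274) [heading=215, draw]
    -- iteration 2/2 --
    PD: pen down
    RT 180: heading 215 -> 35
    FD 3: (14.131,-2.274) -> (16.589,-0.553) [heading=35, draw]
  ]
  -- iteration 4/4 --
  RT 30: heading 35 -> 5
  REPEAT 2 [
    -- iteration 1/2 --
    PD: pen down
    RT 180: heading 5 -> 185
    FD 3: (16.589,-0.553) -> (13.6,-0.815) [heading=185, draw]
    -- iteration 2/2 --
    PD: pen down
    RT 180: heading 185 -> 5
    FD 3: (13.6,-0.815) -> (16.589,-0.553) [heading=5, draw]
  ]
]
RT 60: heading 5 -> 305
FD 10: (16.589,-0.553) -> (22.324,-8.745) [heading=305, draw]
LT 150: heading 305 -> 95
FD 20: (22.324,-8.745) -> (20.581,11.179) [heading=95, draw]
Final: pos=(20.581,11.179), heading=95, 11 segment(s) drawn

Segment endpoints: x in {7, 12, 13.6, 14.131, 15.321, 16.589, 16.85, 20.581, 22.324}, y in {-8.745, -3.542, -3.272, -2.274, -0.815, -0.553, -0.553, -0.553, 6, 11.179}
xmin=7, ymin=-8.745, xmax=22.324, ymax=11.179

Answer: 7 -8.745 22.324 11.179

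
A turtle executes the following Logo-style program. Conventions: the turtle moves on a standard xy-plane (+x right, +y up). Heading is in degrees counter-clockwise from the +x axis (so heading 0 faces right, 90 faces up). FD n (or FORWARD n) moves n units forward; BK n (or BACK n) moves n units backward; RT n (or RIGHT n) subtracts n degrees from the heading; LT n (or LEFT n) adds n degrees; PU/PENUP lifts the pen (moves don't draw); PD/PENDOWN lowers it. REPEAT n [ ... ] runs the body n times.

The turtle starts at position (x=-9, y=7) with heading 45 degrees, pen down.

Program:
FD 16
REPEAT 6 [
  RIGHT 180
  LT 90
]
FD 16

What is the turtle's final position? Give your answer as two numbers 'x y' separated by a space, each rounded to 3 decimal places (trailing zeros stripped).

Answer: -9 7

Derivation:
Executing turtle program step by step:
Start: pos=(-9,7), heading=45, pen down
FD 16: (-9,7) -> (2.314,18.314) [heading=45, draw]
REPEAT 6 [
  -- iteration 1/6 --
  RT 180: heading 45 -> 225
  LT 90: heading 225 -> 315
  -- iteration 2/6 --
  RT 180: heading 315 -> 135
  LT 90: heading 135 -> 225
  -- iteration 3/6 --
  RT 180: heading 225 -> 45
  LT 90: heading 45 -> 135
  -- iteration 4/6 --
  RT 180: heading 135 -> 315
  LT 90: heading 315 -> 45
  -- iteration 5/6 --
  RT 180: heading 45 -> 225
  LT 90: heading 225 -> 315
  -- iteration 6/6 --
  RT 180: heading 315 -> 135
  LT 90: heading 135 -> 225
]
FD 16: (2.314,18.314) -> (-9,7) [heading=225, draw]
Final: pos=(-9,7), heading=225, 2 segment(s) drawn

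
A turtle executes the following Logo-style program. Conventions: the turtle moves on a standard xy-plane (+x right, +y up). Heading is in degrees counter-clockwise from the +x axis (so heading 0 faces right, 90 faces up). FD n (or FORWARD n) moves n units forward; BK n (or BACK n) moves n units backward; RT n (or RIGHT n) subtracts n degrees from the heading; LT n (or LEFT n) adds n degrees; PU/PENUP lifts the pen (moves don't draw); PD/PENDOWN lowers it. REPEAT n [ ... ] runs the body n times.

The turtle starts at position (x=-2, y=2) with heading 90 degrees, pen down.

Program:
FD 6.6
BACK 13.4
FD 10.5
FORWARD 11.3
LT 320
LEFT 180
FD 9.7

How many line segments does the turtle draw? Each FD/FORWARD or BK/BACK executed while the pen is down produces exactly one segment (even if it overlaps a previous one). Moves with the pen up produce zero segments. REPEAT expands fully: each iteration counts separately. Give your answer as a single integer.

Answer: 5

Derivation:
Executing turtle program step by step:
Start: pos=(-2,2), heading=90, pen down
FD 6.6: (-2,2) -> (-2,8.6) [heading=90, draw]
BK 13.4: (-2,8.6) -> (-2,-4.8) [heading=90, draw]
FD 10.5: (-2,-4.8) -> (-2,5.7) [heading=90, draw]
FD 11.3: (-2,5.7) -> (-2,17) [heading=90, draw]
LT 320: heading 90 -> 50
LT 180: heading 50 -> 230
FD 9.7: (-2,17) -> (-8.235,9.569) [heading=230, draw]
Final: pos=(-8.235,9.569), heading=230, 5 segment(s) drawn
Segments drawn: 5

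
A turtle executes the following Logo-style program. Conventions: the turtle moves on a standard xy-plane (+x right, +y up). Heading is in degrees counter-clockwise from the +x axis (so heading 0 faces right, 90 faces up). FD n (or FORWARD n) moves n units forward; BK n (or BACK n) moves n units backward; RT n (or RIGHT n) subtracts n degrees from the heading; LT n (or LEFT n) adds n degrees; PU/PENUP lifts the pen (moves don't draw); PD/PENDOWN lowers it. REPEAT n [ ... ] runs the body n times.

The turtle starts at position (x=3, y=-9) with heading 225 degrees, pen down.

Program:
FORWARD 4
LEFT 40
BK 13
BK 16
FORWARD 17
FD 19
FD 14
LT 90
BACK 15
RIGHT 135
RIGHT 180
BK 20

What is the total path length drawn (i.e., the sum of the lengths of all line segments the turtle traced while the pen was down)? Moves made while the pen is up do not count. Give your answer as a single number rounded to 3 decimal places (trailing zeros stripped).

Executing turtle program step by step:
Start: pos=(3,-9), heading=225, pen down
FD 4: (3,-9) -> (0.172,-11.828) [heading=225, draw]
LT 40: heading 225 -> 265
BK 13: (0.172,-11.828) -> (1.305,1.122) [heading=265, draw]
BK 16: (1.305,1.122) -> (2.699,17.061) [heading=265, draw]
FD 17: (2.699,17.061) -> (1.217,0.126) [heading=265, draw]
FD 19: (1.217,0.126) -> (-0.439,-18.802) [heading=265, draw]
FD 14: (-0.439,-18.802) -> (-1.659,-32.749) [heading=265, draw]
LT 90: heading 265 -> 355
BK 15: (-1.659,-32.749) -> (-16.602,-31.441) [heading=355, draw]
RT 135: heading 355 -> 220
RT 180: heading 220 -> 40
BK 20: (-16.602,-31.441) -> (-31.923,-44.297) [heading=40, draw]
Final: pos=(-31.923,-44.297), heading=40, 8 segment(s) drawn

Segment lengths:
  seg 1: (3,-9) -> (0.172,-11.828), length = 4
  seg 2: (0.172,-11.828) -> (1.305,1.122), length = 13
  seg 3: (1.305,1.122) -> (2.699,17.061), length = 16
  seg 4: (2.699,17.061) -> (1.217,0.126), length = 17
  seg 5: (1.217,0.126) -> (-0.439,-18.802), length = 19
  seg 6: (-0.439,-18.802) -> (-1.659,-32.749), length = 14
  seg 7: (-1.659,-32.749) -> (-16.602,-31.441), length = 15
  seg 8: (-16.602,-31.441) -> (-31.923,-44.297), length = 20
Total = 118

Answer: 118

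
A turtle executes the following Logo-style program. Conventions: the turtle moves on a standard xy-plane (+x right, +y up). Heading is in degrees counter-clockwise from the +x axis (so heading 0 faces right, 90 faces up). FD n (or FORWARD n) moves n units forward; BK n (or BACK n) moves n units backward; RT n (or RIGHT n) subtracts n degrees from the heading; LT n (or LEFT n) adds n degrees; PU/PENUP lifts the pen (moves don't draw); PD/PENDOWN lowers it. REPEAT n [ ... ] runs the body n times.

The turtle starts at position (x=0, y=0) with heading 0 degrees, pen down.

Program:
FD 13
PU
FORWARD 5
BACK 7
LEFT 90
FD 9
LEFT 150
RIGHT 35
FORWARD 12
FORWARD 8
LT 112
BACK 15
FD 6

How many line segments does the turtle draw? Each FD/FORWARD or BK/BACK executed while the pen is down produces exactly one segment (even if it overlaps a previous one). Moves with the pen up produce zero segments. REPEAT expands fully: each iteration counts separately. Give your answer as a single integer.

Answer: 1

Derivation:
Executing turtle program step by step:
Start: pos=(0,0), heading=0, pen down
FD 13: (0,0) -> (13,0) [heading=0, draw]
PU: pen up
FD 5: (13,0) -> (18,0) [heading=0, move]
BK 7: (18,0) -> (11,0) [heading=0, move]
LT 90: heading 0 -> 90
FD 9: (11,0) -> (11,9) [heading=90, move]
LT 150: heading 90 -> 240
RT 35: heading 240 -> 205
FD 12: (11,9) -> (0.124,3.929) [heading=205, move]
FD 8: (0.124,3.929) -> (-7.126,0.548) [heading=205, move]
LT 112: heading 205 -> 317
BK 15: (-7.126,0.548) -> (-18.096,10.778) [heading=317, move]
FD 6: (-18.096,10.778) -> (-13.708,6.686) [heading=317, move]
Final: pos=(-13.708,6.686), heading=317, 1 segment(s) drawn
Segments drawn: 1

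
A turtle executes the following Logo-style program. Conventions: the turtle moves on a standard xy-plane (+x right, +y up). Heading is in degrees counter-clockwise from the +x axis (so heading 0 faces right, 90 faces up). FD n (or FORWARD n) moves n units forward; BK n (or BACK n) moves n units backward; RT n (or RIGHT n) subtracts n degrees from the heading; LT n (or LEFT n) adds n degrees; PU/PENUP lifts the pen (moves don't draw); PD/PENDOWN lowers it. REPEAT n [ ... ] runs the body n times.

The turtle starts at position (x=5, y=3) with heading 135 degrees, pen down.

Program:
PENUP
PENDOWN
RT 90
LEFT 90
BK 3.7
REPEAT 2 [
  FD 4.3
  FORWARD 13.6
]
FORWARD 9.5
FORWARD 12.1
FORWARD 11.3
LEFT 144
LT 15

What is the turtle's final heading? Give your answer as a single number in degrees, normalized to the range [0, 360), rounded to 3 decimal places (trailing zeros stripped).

Answer: 294

Derivation:
Executing turtle program step by step:
Start: pos=(5,3), heading=135, pen down
PU: pen up
PD: pen down
RT 90: heading 135 -> 45
LT 90: heading 45 -> 135
BK 3.7: (5,3) -> (7.616,0.384) [heading=135, draw]
REPEAT 2 [
  -- iteration 1/2 --
  FD 4.3: (7.616,0.384) -> (4.576,3.424) [heading=135, draw]
  FD 13.6: (4.576,3.424) -> (-5.041,13.041) [heading=135, draw]
  -- iteration 2/2 --
  FD 4.3: (-5.041,13.041) -> (-8.081,16.081) [heading=135, draw]
  FD 13.6: (-8.081,16.081) -> (-17.698,25.698) [heading=135, draw]
]
FD 9.5: (-17.698,25.698) -> (-24.416,32.416) [heading=135, draw]
FD 12.1: (-24.416,32.416) -> (-32.972,40.972) [heading=135, draw]
FD 11.3: (-32.972,40.972) -> (-40.962,48.962) [heading=135, draw]
LT 144: heading 135 -> 279
LT 15: heading 279 -> 294
Final: pos=(-40.962,48.962), heading=294, 8 segment(s) drawn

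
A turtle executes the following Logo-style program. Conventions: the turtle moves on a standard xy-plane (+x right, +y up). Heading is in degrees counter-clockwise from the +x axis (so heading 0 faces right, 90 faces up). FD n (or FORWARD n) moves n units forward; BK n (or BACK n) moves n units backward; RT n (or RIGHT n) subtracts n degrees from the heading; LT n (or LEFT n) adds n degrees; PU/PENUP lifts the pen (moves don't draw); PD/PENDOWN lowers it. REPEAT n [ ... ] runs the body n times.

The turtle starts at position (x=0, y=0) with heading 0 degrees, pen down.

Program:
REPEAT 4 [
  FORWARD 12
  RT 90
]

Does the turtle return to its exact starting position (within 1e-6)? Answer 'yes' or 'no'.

Executing turtle program step by step:
Start: pos=(0,0), heading=0, pen down
REPEAT 4 [
  -- iteration 1/4 --
  FD 12: (0,0) -> (12,0) [heading=0, draw]
  RT 90: heading 0 -> 270
  -- iteration 2/4 --
  FD 12: (12,0) -> (12,-12) [heading=270, draw]
  RT 90: heading 270 -> 180
  -- iteration 3/4 --
  FD 12: (12,-12) -> (0,-12) [heading=180, draw]
  RT 90: heading 180 -> 90
  -- iteration 4/4 --
  FD 12: (0,-12) -> (0,0) [heading=90, draw]
  RT 90: heading 90 -> 0
]
Final: pos=(0,0), heading=0, 4 segment(s) drawn

Start position: (0, 0)
Final position: (0, 0)
Distance = 0; < 1e-6 -> CLOSED

Answer: yes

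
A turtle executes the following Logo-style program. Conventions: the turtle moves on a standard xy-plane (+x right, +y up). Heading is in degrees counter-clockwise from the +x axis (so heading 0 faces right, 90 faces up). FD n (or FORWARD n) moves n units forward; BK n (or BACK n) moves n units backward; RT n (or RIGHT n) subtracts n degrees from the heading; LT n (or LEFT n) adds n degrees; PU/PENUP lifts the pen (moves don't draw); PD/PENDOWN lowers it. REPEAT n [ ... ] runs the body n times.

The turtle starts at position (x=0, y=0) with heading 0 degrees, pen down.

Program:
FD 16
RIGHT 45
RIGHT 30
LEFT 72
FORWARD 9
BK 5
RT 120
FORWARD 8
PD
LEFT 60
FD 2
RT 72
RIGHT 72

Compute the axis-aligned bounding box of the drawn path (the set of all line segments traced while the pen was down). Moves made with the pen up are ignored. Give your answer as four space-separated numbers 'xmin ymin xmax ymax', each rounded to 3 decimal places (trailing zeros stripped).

Executing turtle program step by step:
Start: pos=(0,0), heading=0, pen down
FD 16: (0,0) -> (16,0) [heading=0, draw]
RT 45: heading 0 -> 315
RT 30: heading 315 -> 285
LT 72: heading 285 -> 357
FD 9: (16,0) -> (24.988,-0.471) [heading=357, draw]
BK 5: (24.988,-0.471) -> (19.995,-0.209) [heading=357, draw]
RT 120: heading 357 -> 237
FD 8: (19.995,-0.209) -> (15.637,-6.919) [heading=237, draw]
PD: pen down
LT 60: heading 237 -> 297
FD 2: (15.637,-6.919) -> (16.545,-8.701) [heading=297, draw]
RT 72: heading 297 -> 225
RT 72: heading 225 -> 153
Final: pos=(16.545,-8.701), heading=153, 5 segment(s) drawn

Segment endpoints: x in {0, 15.637, 16, 16.545, 19.995, 24.988}, y in {-8.701, -6.919, -0.471, -0.209, 0}
xmin=0, ymin=-8.701, xmax=24.988, ymax=0

Answer: 0 -8.701 24.988 0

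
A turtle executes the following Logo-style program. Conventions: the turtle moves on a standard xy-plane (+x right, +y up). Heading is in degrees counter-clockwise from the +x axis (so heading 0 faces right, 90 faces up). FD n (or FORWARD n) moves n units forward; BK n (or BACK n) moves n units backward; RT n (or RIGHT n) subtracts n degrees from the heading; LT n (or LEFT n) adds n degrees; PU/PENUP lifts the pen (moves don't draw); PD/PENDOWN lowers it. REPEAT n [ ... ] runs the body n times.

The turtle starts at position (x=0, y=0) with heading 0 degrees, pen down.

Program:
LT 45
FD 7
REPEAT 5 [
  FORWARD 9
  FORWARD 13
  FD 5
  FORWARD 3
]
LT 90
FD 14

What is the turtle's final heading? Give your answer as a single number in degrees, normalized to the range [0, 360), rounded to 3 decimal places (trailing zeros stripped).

Answer: 135

Derivation:
Executing turtle program step by step:
Start: pos=(0,0), heading=0, pen down
LT 45: heading 0 -> 45
FD 7: (0,0) -> (4.95,4.95) [heading=45, draw]
REPEAT 5 [
  -- iteration 1/5 --
  FD 9: (4.95,4.95) -> (11.314,11.314) [heading=45, draw]
  FD 13: (11.314,11.314) -> (20.506,20.506) [heading=45, draw]
  FD 5: (20.506,20.506) -> (24.042,24.042) [heading=45, draw]
  FD 3: (24.042,24.042) -> (26.163,26.163) [heading=45, draw]
  -- iteration 2/5 --
  FD 9: (26.163,26.163) -> (32.527,32.527) [heading=45, draw]
  FD 13: (32.527,32.527) -> (41.719,41.719) [heading=45, draw]
  FD 5: (41.719,41.719) -> (45.255,45.255) [heading=45, draw]
  FD 3: (45.255,45.255) -> (47.376,47.376) [heading=45, draw]
  -- iteration 3/5 --
  FD 9: (47.376,47.376) -> (53.74,53.74) [heading=45, draw]
  FD 13: (53.74,53.74) -> (62.933,62.933) [heading=45, draw]
  FD 5: (62.933,62.933) -> (66.468,66.468) [heading=45, draw]
  FD 3: (66.468,66.468) -> (68.589,68.589) [heading=45, draw]
  -- iteration 4/5 --
  FD 9: (68.589,68.589) -> (74.953,74.953) [heading=45, draw]
  FD 13: (74.953,74.953) -> (84.146,84.146) [heading=45, draw]
  FD 5: (84.146,84.146) -> (87.681,87.681) [heading=45, draw]
  FD 3: (87.681,87.681) -> (89.803,89.803) [heading=45, draw]
  -- iteration 5/5 --
  FD 9: (89.803,89.803) -> (96.167,96.167) [heading=45, draw]
  FD 13: (96.167,96.167) -> (105.359,105.359) [heading=45, draw]
  FD 5: (105.359,105.359) -> (108.894,108.894) [heading=45, draw]
  FD 3: (108.894,108.894) -> (111.016,111.016) [heading=45, draw]
]
LT 90: heading 45 -> 135
FD 14: (111.016,111.016) -> (101.116,120.915) [heading=135, draw]
Final: pos=(101.116,120.915), heading=135, 22 segment(s) drawn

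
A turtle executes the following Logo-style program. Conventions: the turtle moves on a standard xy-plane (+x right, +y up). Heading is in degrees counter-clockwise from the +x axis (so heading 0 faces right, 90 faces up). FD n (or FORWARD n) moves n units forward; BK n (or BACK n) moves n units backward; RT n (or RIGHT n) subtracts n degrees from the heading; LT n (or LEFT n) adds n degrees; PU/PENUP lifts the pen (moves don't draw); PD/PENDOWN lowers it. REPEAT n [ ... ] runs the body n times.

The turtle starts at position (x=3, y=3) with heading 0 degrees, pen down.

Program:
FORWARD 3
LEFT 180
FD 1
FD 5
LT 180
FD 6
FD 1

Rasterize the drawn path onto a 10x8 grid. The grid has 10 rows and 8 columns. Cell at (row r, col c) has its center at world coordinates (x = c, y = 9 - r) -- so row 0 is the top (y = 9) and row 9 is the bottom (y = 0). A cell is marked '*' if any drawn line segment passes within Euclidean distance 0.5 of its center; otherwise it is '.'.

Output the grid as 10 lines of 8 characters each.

Segment 0: (3,3) -> (6,3)
Segment 1: (6,3) -> (5,3)
Segment 2: (5,3) -> (0,3)
Segment 3: (0,3) -> (6,3)
Segment 4: (6,3) -> (7,3)

Answer: ........
........
........
........
........
........
********
........
........
........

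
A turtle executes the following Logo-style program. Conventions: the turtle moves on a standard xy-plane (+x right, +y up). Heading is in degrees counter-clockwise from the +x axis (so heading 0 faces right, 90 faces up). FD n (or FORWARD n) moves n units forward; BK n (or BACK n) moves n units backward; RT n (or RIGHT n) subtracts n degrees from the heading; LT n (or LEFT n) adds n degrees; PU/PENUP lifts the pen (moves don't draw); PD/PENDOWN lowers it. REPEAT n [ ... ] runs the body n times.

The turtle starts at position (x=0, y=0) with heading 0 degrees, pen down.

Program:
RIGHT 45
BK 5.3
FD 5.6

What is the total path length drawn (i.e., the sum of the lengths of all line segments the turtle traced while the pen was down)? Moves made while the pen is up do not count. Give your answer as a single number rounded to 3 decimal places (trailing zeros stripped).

Executing turtle program step by step:
Start: pos=(0,0), heading=0, pen down
RT 45: heading 0 -> 315
BK 5.3: (0,0) -> (-3.748,3.748) [heading=315, draw]
FD 5.6: (-3.748,3.748) -> (0.212,-0.212) [heading=315, draw]
Final: pos=(0.212,-0.212), heading=315, 2 segment(s) drawn

Segment lengths:
  seg 1: (0,0) -> (-3.748,3.748), length = 5.3
  seg 2: (-3.748,3.748) -> (0.212,-0.212), length = 5.6
Total = 10.9

Answer: 10.9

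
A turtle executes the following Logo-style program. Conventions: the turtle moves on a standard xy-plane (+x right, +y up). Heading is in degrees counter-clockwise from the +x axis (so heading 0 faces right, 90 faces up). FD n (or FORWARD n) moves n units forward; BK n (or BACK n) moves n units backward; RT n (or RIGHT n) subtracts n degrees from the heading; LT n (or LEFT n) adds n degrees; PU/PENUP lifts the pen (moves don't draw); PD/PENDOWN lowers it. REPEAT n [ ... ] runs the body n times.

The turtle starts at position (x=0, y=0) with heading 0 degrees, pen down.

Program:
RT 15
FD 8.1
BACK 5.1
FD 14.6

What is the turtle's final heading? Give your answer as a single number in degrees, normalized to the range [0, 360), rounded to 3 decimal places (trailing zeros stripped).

Executing turtle program step by step:
Start: pos=(0,0), heading=0, pen down
RT 15: heading 0 -> 345
FD 8.1: (0,0) -> (7.824,-2.096) [heading=345, draw]
BK 5.1: (7.824,-2.096) -> (2.898,-0.776) [heading=345, draw]
FD 14.6: (2.898,-0.776) -> (17,-4.555) [heading=345, draw]
Final: pos=(17,-4.555), heading=345, 3 segment(s) drawn

Answer: 345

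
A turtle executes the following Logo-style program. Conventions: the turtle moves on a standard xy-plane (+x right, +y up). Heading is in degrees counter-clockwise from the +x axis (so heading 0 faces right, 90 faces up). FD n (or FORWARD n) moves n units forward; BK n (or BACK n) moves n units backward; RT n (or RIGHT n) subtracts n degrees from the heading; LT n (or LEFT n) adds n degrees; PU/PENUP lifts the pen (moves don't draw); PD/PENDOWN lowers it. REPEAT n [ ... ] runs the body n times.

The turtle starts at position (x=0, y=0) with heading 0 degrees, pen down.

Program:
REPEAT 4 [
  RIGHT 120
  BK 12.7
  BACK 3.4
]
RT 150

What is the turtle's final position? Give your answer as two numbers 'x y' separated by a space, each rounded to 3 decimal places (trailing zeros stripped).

Executing turtle program step by step:
Start: pos=(0,0), heading=0, pen down
REPEAT 4 [
  -- iteration 1/4 --
  RT 120: heading 0 -> 240
  BK 12.7: (0,0) -> (6.35,10.999) [heading=240, draw]
  BK 3.4: (6.35,10.999) -> (8.05,13.943) [heading=240, draw]
  -- iteration 2/4 --
  RT 120: heading 240 -> 120
  BK 12.7: (8.05,13.943) -> (14.4,2.944) [heading=120, draw]
  BK 3.4: (14.4,2.944) -> (16.1,0) [heading=120, draw]
  -- iteration 3/4 --
  RT 120: heading 120 -> 0
  BK 12.7: (16.1,0) -> (3.4,0) [heading=0, draw]
  BK 3.4: (3.4,0) -> (0,0) [heading=0, draw]
  -- iteration 4/4 --
  RT 120: heading 0 -> 240
  BK 12.7: (0,0) -> (6.35,10.999) [heading=240, draw]
  BK 3.4: (6.35,10.999) -> (8.05,13.943) [heading=240, draw]
]
RT 150: heading 240 -> 90
Final: pos=(8.05,13.943), heading=90, 8 segment(s) drawn

Answer: 8.05 13.943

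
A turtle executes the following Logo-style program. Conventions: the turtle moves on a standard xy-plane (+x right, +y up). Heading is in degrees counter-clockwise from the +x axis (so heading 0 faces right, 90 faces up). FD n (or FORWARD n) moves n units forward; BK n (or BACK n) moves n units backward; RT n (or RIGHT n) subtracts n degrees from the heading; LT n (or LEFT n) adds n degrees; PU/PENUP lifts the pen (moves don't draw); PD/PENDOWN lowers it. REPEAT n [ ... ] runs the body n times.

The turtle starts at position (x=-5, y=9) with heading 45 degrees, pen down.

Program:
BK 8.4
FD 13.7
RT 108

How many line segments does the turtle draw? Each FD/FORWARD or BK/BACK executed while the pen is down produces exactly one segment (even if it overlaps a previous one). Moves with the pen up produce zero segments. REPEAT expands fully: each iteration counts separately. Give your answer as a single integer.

Answer: 2

Derivation:
Executing turtle program step by step:
Start: pos=(-5,9), heading=45, pen down
BK 8.4: (-5,9) -> (-10.94,3.06) [heading=45, draw]
FD 13.7: (-10.94,3.06) -> (-1.252,12.748) [heading=45, draw]
RT 108: heading 45 -> 297
Final: pos=(-1.252,12.748), heading=297, 2 segment(s) drawn
Segments drawn: 2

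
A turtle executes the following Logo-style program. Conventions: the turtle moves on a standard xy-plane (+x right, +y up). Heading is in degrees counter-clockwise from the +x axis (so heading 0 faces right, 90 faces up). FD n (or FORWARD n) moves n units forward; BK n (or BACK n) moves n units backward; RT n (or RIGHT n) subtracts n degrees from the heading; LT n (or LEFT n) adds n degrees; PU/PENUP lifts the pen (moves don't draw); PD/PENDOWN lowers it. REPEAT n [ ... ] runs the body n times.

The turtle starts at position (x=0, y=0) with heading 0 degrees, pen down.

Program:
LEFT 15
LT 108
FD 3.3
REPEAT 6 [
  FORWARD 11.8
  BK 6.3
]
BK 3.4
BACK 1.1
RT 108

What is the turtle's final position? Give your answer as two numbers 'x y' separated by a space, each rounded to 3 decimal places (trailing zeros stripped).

Executing turtle program step by step:
Start: pos=(0,0), heading=0, pen down
LT 15: heading 0 -> 15
LT 108: heading 15 -> 123
FD 3.3: (0,0) -> (-1.797,2.768) [heading=123, draw]
REPEAT 6 [
  -- iteration 1/6 --
  FD 11.8: (-1.797,2.768) -> (-8.224,12.664) [heading=123, draw]
  BK 6.3: (-8.224,12.664) -> (-4.793,7.38) [heading=123, draw]
  -- iteration 2/6 --
  FD 11.8: (-4.793,7.38) -> (-11.22,17.277) [heading=123, draw]
  BK 6.3: (-11.22,17.277) -> (-7.788,11.993) [heading=123, draw]
  -- iteration 3/6 --
  FD 11.8: (-7.788,11.993) -> (-14.215,21.889) [heading=123, draw]
  BK 6.3: (-14.215,21.889) -> (-10.784,16.606) [heading=123, draw]
  -- iteration 4/6 --
  FD 11.8: (-10.784,16.606) -> (-17.211,26.502) [heading=123, draw]
  BK 6.3: (-17.211,26.502) -> (-13.779,21.218) [heading=123, draw]
  -- iteration 5/6 --
  FD 11.8: (-13.779,21.218) -> (-20.206,31.115) [heading=123, draw]
  BK 6.3: (-20.206,31.115) -> (-16.775,25.831) [heading=123, draw]
  -- iteration 6/6 --
  FD 11.8: (-16.775,25.831) -> (-23.202,35.727) [heading=123, draw]
  BK 6.3: (-23.202,35.727) -> (-19.77,30.444) [heading=123, draw]
]
BK 3.4: (-19.77,30.444) -> (-17.919,27.592) [heading=123, draw]
BK 1.1: (-17.919,27.592) -> (-17.32,26.67) [heading=123, draw]
RT 108: heading 123 -> 15
Final: pos=(-17.32,26.67), heading=15, 15 segment(s) drawn

Answer: -17.32 26.67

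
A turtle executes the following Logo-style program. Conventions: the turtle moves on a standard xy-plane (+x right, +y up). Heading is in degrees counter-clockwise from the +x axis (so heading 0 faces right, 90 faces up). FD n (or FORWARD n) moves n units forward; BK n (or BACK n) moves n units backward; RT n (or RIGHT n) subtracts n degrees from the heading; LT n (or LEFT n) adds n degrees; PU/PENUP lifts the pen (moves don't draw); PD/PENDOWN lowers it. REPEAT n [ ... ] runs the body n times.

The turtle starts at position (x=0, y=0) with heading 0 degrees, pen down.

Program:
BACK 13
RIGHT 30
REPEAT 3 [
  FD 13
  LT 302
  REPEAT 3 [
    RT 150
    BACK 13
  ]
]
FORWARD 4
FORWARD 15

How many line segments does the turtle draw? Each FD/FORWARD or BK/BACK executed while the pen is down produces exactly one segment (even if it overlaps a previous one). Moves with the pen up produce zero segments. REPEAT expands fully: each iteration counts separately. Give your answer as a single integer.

Answer: 15

Derivation:
Executing turtle program step by step:
Start: pos=(0,0), heading=0, pen down
BK 13: (0,0) -> (-13,0) [heading=0, draw]
RT 30: heading 0 -> 330
REPEAT 3 [
  -- iteration 1/3 --
  FD 13: (-13,0) -> (-1.742,-6.5) [heading=330, draw]
  LT 302: heading 330 -> 272
  REPEAT 3 [
    -- iteration 1/3 --
    RT 150: heading 272 -> 122
    BK 13: (-1.742,-6.5) -> (5.147,-17.525) [heading=122, draw]
    -- iteration 2/3 --
    RT 150: heading 122 -> 332
    BK 13: (5.147,-17.525) -> (-6.331,-11.421) [heading=332, draw]
    -- iteration 3/3 --
    RT 150: heading 332 -> 182
    BK 13: (-6.331,-11.421) -> (6.661,-10.968) [heading=182, draw]
  ]
  -- iteration 2/3 --
  FD 13: (6.661,-10.968) -> (-6.331,-11.421) [heading=182, draw]
  LT 302: heading 182 -> 124
  REPEAT 3 [
    -- iteration 1/3 --
    RT 150: heading 124 -> 334
    BK 13: (-6.331,-11.421) -> (-18.015,-5.723) [heading=334, draw]
    -- iteration 2/3 --
    RT 150: heading 334 -> 184
    BK 13: (-18.015,-5.723) -> (-5.047,-4.816) [heading=184, draw]
    -- iteration 3/3 --
    RT 150: heading 184 -> 34
    BK 13: (-5.047,-4.816) -> (-15.825,-12.085) [heading=34, draw]
  ]
  -- iteration 3/3 --
  FD 13: (-15.825,-12.085) -> (-5.047,-4.816) [heading=34, draw]
  LT 302: heading 34 -> 336
  REPEAT 3 [
    -- iteration 1/3 --
    RT 150: heading 336 -> 186
    BK 13: (-5.047,-4.816) -> (7.882,-3.457) [heading=186, draw]
    -- iteration 2/3 --
    RT 150: heading 186 -> 36
    BK 13: (7.882,-3.457) -> (-2.635,-11.098) [heading=36, draw]
    -- iteration 3/3 --
    RT 150: heading 36 -> 246
    BK 13: (-2.635,-11.098) -> (2.652,0.778) [heading=246, draw]
  ]
]
FD 4: (2.652,0.778) -> (1.025,-2.876) [heading=246, draw]
FD 15: (1.025,-2.876) -> (-5.076,-16.579) [heading=246, draw]
Final: pos=(-5.076,-16.579), heading=246, 15 segment(s) drawn
Segments drawn: 15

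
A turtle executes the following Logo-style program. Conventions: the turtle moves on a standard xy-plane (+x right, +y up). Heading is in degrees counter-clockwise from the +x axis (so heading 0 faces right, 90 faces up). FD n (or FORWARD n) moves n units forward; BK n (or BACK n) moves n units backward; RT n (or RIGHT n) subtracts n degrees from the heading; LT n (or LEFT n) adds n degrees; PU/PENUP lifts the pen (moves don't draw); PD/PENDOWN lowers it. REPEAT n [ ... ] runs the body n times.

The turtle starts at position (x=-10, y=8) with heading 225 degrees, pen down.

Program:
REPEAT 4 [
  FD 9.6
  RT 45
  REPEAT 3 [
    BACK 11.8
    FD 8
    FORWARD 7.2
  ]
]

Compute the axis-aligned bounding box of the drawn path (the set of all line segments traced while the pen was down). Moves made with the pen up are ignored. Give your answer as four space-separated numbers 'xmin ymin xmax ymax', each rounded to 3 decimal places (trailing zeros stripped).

Answer: -58.933 -7.132 -4.988 42.225

Derivation:
Executing turtle program step by step:
Start: pos=(-10,8), heading=225, pen down
REPEAT 4 [
  -- iteration 1/4 --
  FD 9.6: (-10,8) -> (-16.788,1.212) [heading=225, draw]
  RT 45: heading 225 -> 180
  REPEAT 3 [
    -- iteration 1/3 --
    BK 11.8: (-16.788,1.212) -> (-4.988,1.212) [heading=180, draw]
    FD 8: (-4.988,1.212) -> (-12.988,1.212) [heading=180, draw]
    FD 7.2: (-12.988,1.212) -> (-20.188,1.212) [heading=180, draw]
    -- iteration 2/3 --
    BK 11.8: (-20.188,1.212) -> (-8.388,1.212) [heading=180, draw]
    FD 8: (-8.388,1.212) -> (-16.388,1.212) [heading=180, draw]
    FD 7.2: (-16.388,1.212) -> (-23.588,1.212) [heading=180, draw]
    -- iteration 3/3 --
    BK 11.8: (-23.588,1.212) -> (-11.788,1.212) [heading=180, draw]
    FD 8: (-11.788,1.212) -> (-19.788,1.212) [heading=180, draw]
    FD 7.2: (-19.788,1.212) -> (-26.988,1.212) [heading=180, draw]
  ]
  -- iteration 2/4 --
  FD 9.6: (-26.988,1.212) -> (-36.588,1.212) [heading=180, draw]
  RT 45: heading 180 -> 135
  REPEAT 3 [
    -- iteration 1/3 --
    BK 11.8: (-36.588,1.212) -> (-28.244,-7.132) [heading=135, draw]
    FD 8: (-28.244,-7.132) -> (-33.901,-1.475) [heading=135, draw]
    FD 7.2: (-33.901,-1.475) -> (-38.992,3.616) [heading=135, draw]
    -- iteration 2/3 --
    BK 11.8: (-38.992,3.616) -> (-30.649,-4.728) [heading=135, draw]
    FD 8: (-30.649,-4.728) -> (-36.305,0.929) [heading=135, draw]
    FD 7.2: (-36.305,0.929) -> (-41.397,6.02) [heading=135, draw]
    -- iteration 3/3 --
    BK 11.8: (-41.397,6.02) -> (-33.053,-2.324) [heading=135, draw]
    FD 8: (-33.053,-2.324) -> (-38.71,3.333) [heading=135, draw]
    FD 7.2: (-38.71,3.333) -> (-43.801,8.424) [heading=135, draw]
  ]
  -- iteration 3/4 --
  FD 9.6: (-43.801,8.424) -> (-50.589,15.212) [heading=135, draw]
  RT 45: heading 135 -> 90
  REPEAT 3 [
    -- iteration 1/3 --
    BK 11.8: (-50.589,15.212) -> (-50.589,3.412) [heading=90, draw]
    FD 8: (-50.589,3.412) -> (-50.589,11.412) [heading=90, draw]
    FD 7.2: (-50.589,11.412) -> (-50.589,18.612) [heading=90, draw]
    -- iteration 2/3 --
    BK 11.8: (-50.589,18.612) -> (-50.589,6.812) [heading=90, draw]
    FD 8: (-50.589,6.812) -> (-50.589,14.812) [heading=90, draw]
    FD 7.2: (-50.589,14.812) -> (-50.589,22.012) [heading=90, draw]
    -- iteration 3/3 --
    BK 11.8: (-50.589,22.012) -> (-50.589,10.212) [heading=90, draw]
    FD 8: (-50.589,10.212) -> (-50.589,18.212) [heading=90, draw]
    FD 7.2: (-50.589,18.212) -> (-50.589,25.412) [heading=90, draw]
  ]
  -- iteration 4/4 --
  FD 9.6: (-50.589,25.412) -> (-50.589,35.012) [heading=90, draw]
  RT 45: heading 90 -> 45
  REPEAT 3 [
    -- iteration 1/3 --
    BK 11.8: (-50.589,35.012) -> (-58.933,26.669) [heading=45, draw]
    FD 8: (-58.933,26.669) -> (-53.276,32.325) [heading=45, draw]
    FD 7.2: (-53.276,32.325) -> (-48.185,37.417) [heading=45, draw]
    -- iteration 2/3 --
    BK 11.8: (-48.185,37.417) -> (-56.529,29.073) [heading=45, draw]
    FD 8: (-56.529,29.073) -> (-50.872,34.73) [heading=45, draw]
    FD 7.2: (-50.872,34.73) -> (-45.781,39.821) [heading=45, draw]
    -- iteration 3/3 --
    BK 11.8: (-45.781,39.821) -> (-54.124,31.477) [heading=45, draw]
    FD 8: (-54.124,31.477) -> (-48.468,37.134) [heading=45, draw]
    FD 7.2: (-48.468,37.134) -> (-43.376,42.225) [heading=45, draw]
  ]
]
Final: pos=(-43.376,42.225), heading=45, 40 segment(s) drawn

Segment endpoints: x in {-58.933, -56.529, -54.124, -53.276, -50.872, -50.589, -48.468, -48.185, -45.781, -43.801, -43.376, -41.397, -38.992, -38.71, -36.588, -36.305, -33.901, -33.053, -30.649, -28.244, -26.988, -23.588, -20.188, -19.788, -16.788, -16.388, -12.988, -11.788, -10, -8.388, -4.988}, y in {-7.132, -4.728, -2.324, -1.475, 0.929, 1.212, 1.212, 1.212, 1.212, 1.212, 1.212, 1.212, 1.212, 1.212, 1.212, 1.212, 3.333, 3.412, 3.616, 6.02, 6.812, 8, 8.424, 10.212, 11.412, 14.812, 15.212, 18.212, 18.612, 22.012, 25.412, 26.669, 29.073, 31.477, 32.325, 34.73, 35.012, 37.134, 37.417, 39.821, 42.225}
xmin=-58.933, ymin=-7.132, xmax=-4.988, ymax=42.225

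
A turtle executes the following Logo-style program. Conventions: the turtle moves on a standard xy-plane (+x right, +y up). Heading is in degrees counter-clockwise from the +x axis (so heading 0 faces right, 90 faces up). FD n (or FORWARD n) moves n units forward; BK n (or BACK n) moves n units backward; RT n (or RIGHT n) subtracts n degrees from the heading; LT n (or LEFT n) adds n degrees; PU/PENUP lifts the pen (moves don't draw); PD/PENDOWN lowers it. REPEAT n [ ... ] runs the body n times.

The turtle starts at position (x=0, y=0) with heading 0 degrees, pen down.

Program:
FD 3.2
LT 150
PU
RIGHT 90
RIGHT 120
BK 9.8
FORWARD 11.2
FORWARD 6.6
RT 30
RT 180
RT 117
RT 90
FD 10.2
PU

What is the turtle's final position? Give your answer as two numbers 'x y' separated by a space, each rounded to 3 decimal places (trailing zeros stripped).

Answer: 2.569 -16.016

Derivation:
Executing turtle program step by step:
Start: pos=(0,0), heading=0, pen down
FD 3.2: (0,0) -> (3.2,0) [heading=0, draw]
LT 150: heading 0 -> 150
PU: pen up
RT 90: heading 150 -> 60
RT 120: heading 60 -> 300
BK 9.8: (3.2,0) -> (-1.7,8.487) [heading=300, move]
FD 11.2: (-1.7,8.487) -> (3.9,-1.212) [heading=300, move]
FD 6.6: (3.9,-1.212) -> (7.2,-6.928) [heading=300, move]
RT 30: heading 300 -> 270
RT 180: heading 270 -> 90
RT 117: heading 90 -> 333
RT 90: heading 333 -> 243
FD 10.2: (7.2,-6.928) -> (2.569,-16.016) [heading=243, move]
PU: pen up
Final: pos=(2.569,-16.016), heading=243, 1 segment(s) drawn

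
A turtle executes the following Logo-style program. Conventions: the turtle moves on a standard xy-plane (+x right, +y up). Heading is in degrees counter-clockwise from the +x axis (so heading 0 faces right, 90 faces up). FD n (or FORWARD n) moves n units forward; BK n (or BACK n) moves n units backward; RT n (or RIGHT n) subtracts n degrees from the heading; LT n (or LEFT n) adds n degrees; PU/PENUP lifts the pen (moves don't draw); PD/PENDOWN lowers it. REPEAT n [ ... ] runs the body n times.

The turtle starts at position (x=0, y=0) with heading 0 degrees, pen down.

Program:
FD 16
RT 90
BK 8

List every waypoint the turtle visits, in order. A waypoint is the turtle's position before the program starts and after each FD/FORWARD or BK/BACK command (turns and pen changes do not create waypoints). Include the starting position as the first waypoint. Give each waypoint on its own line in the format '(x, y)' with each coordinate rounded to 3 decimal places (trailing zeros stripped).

Answer: (0, 0)
(16, 0)
(16, 8)

Derivation:
Executing turtle program step by step:
Start: pos=(0,0), heading=0, pen down
FD 16: (0,0) -> (16,0) [heading=0, draw]
RT 90: heading 0 -> 270
BK 8: (16,0) -> (16,8) [heading=270, draw]
Final: pos=(16,8), heading=270, 2 segment(s) drawn
Waypoints (3 total):
(0, 0)
(16, 0)
(16, 8)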